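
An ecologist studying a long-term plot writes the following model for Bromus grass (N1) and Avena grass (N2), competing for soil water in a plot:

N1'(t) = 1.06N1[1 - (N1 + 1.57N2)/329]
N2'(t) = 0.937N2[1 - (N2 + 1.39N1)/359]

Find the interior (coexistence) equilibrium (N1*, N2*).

N1* ≈ 198, N2* ≈ 83.2

Setting both brackets to zero gives the nullclines N1 + 1.57N2 = 329 and 1.39N1 + N2 = 359.
Substituting N2 = 359 - 1.39N1 into the first: N1(1 - 1.57·1.39) = 329 - 1.57·359.
So N1* = -235/-1.18 = 198, and then N2* = 359 - 1.39·198 = 83.2.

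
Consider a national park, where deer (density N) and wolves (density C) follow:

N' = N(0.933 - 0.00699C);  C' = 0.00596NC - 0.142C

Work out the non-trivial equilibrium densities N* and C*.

N* ≈ 23.8, C* ≈ 133

Set dC/dt = 0 with C > 0: 0.00596N - 0.142 = 0, so N* = 0.142/0.00596 = 23.8.
Set dN/dt = 0 with N > 0: 0.933 - 0.00699C = 0, so C* = 0.933/0.00699 = 133.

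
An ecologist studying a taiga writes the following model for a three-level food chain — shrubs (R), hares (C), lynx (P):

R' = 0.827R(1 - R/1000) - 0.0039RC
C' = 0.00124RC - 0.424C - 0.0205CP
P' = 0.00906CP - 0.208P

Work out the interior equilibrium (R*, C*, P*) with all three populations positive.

From dP/dt = 0: 0.00906C* = 0.208, so C* = 23.
From dR/dt = 0: 0.827(1 - R*/1000) = 0.0039·23, giving R* = 1000·(1 - 0.108) = 892.
From dC/dt = 0: 0.00124·892 - 0.424 = 0.0205P*, so P* = 0.682/0.0205 = 33.3.

R* ≈ 892, C* ≈ 23, P* ≈ 33.3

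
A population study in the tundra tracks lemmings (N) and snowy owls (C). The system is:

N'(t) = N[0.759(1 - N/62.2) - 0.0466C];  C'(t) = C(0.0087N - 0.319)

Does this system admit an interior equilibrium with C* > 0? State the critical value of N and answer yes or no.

Threshold N = 36.7; K > 36.7, so yes, the predator persists.

The predator equation gives dC/dt > 0 only when N > 0.319/0.0087 = 36.7.
Without the predator, N → K = 62.2. Since 62.2 > 36.7, the predator can invade and persist.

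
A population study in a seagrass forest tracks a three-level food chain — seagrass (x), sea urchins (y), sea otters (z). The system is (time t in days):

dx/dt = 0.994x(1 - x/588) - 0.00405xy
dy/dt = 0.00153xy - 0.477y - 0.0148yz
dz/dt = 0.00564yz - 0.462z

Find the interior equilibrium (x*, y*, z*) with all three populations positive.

x* ≈ 392, y* ≈ 81.9, z* ≈ 8.27

From dz/dt = 0: 0.00564y* = 0.462, so y* = 81.9.
From dx/dt = 0: 0.994(1 - x*/588) = 0.00405·81.9, giving x* = 588·(1 - 0.334) = 392.
From dy/dt = 0: 0.00153·392 - 0.477 = 0.0148z*, so z* = 0.122/0.0148 = 8.27.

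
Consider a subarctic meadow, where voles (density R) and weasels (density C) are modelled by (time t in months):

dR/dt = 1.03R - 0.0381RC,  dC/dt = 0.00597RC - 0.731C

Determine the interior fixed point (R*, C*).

R* ≈ 122, C* ≈ 27

Set dC/dt = 0 with C > 0: 0.00597R - 0.731 = 0, so R* = 0.731/0.00597 = 122.
Set dR/dt = 0 with R > 0: 1.03 - 0.0381C = 0, so C* = 1.03/0.0381 = 27.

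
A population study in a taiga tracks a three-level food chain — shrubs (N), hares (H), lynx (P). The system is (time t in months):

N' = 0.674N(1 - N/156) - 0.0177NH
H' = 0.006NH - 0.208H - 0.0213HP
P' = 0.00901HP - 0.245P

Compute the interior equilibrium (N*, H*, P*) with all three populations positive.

N* ≈ 44.6, H* ≈ 27.2, P* ≈ 2.8

From dP/dt = 0: 0.00901H* = 0.245, so H* = 27.2.
From dN/dt = 0: 0.674(1 - N*/156) = 0.0177·27.2, giving N* = 156·(1 - 0.714) = 44.6.
From dH/dt = 0: 0.006·44.6 - 0.208 = 0.0213P*, so P* = 0.0596/0.0213 = 2.8.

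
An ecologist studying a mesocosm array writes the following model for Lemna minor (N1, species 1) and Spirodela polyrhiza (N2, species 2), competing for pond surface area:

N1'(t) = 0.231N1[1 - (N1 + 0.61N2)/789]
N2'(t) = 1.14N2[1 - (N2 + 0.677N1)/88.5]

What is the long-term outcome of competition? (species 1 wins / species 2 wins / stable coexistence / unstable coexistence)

Compare the nullcline intercepts: K1/α12 = 789/0.61 = 1290 > K2 = 88.5; K2/α21 = 88.5/0.677 = 131 < K1 = 789.
Since the inequalities point opposite ways, species 1 can invade but species 2 cannot.

species 1 excludes species 2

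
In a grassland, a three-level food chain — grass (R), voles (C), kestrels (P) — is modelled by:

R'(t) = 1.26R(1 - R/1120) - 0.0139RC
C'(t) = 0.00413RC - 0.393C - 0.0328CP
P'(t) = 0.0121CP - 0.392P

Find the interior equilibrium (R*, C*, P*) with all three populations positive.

R* ≈ 720, C* ≈ 32.4, P* ≈ 78.6

From dP/dt = 0: 0.0121C* = 0.392, so C* = 32.4.
From dR/dt = 0: 1.26(1 - R*/1120) = 0.0139·32.4, giving R* = 1120·(1 - 0.357) = 720.
From dC/dt = 0: 0.00413·720 - 0.393 = 0.0328P*, so P* = 2.58/0.0328 = 78.6.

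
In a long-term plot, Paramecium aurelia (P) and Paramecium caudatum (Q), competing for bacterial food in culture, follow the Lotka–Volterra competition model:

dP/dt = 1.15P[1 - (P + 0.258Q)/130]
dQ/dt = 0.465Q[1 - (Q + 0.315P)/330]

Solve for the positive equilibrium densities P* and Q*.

Setting both brackets to zero gives the nullclines P + 0.258Q = 130 and 0.315P + Q = 330.
Substituting Q = 330 - 0.315P into the first: P(1 - 0.258·0.315) = 130 - 0.258·330.
So P* = 44.9/0.919 = 48.8, and then Q* = 330 - 0.315·48.8 = 315.

P* ≈ 48.8, Q* ≈ 315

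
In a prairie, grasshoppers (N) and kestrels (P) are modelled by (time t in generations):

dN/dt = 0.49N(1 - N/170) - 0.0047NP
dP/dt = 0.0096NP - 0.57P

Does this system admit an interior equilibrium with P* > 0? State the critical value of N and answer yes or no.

The predator equation gives dP/dt > 0 only when N > 0.57/0.0096 = 59.4.
Without the predator, N → K = 170. Since 170 > 59.4, the predator can invade and persist.

Threshold N = 59.4; K > 59.4, so yes, the predator persists.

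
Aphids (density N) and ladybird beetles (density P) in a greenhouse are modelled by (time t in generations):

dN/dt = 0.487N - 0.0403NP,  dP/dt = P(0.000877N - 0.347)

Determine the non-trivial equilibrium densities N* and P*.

N* ≈ 396, P* ≈ 12.1

Set dP/dt = 0 with P > 0: 0.000877N - 0.347 = 0, so N* = 0.347/0.000877 = 396.
Set dN/dt = 0 with N > 0: 0.487 - 0.0403P = 0, so P* = 0.487/0.0403 = 12.1.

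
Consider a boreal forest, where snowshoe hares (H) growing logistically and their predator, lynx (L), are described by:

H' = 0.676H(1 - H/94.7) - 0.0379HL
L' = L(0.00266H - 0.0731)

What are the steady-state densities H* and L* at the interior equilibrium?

From dL/dt = 0 with L > 0: 0.00266H* = 0.0731, so H* = 27.5.
Substitute into dH/dt = 0: 0.676(1 - 27.5/94.7) = 0.0379L*.
The bracket is 0.71, giving L* = 0.48/0.0379 = 12.7.

H* ≈ 27.5, L* ≈ 12.7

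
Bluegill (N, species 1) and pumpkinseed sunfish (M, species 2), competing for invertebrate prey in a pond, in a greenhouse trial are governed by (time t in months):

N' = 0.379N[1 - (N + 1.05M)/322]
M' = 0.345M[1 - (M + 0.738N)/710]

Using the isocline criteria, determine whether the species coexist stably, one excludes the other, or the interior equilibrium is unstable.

Compare the nullcline intercepts: K1/α12 = 322/1.05 = 307 < K2 = 710; K2/α21 = 710/0.738 = 962 > K1 = 322.
Since the inequalities point opposite ways, species 2 can invade but species 1 cannot.

species 2 excludes species 1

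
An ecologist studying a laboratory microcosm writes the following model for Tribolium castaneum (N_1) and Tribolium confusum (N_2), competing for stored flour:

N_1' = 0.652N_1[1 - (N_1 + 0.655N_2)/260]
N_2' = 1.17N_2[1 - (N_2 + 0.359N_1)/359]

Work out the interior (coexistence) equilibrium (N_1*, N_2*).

N_1* ≈ 32.5, N_2* ≈ 347

Setting both brackets to zero gives the nullclines N_1 + 0.655N_2 = 260 and 0.359N_1 + N_2 = 359.
Substituting N_2 = 359 - 0.359N_1 into the first: N_1(1 - 0.655·0.359) = 260 - 0.655·359.
So N_1* = 24.9/0.765 = 32.5, and then N_2* = 359 - 0.359·32.5 = 347.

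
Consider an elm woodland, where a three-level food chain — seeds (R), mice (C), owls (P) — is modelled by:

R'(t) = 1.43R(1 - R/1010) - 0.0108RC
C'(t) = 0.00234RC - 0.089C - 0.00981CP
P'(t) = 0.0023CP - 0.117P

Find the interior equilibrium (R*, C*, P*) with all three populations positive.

From dP/dt = 0: 0.0023C* = 0.117, so C* = 50.9.
From dR/dt = 0: 1.43(1 - R*/1010) = 0.0108·50.9, giving R* = 1010·(1 - 0.384) = 622.
From dC/dt = 0: 0.00234·622 - 0.089 = 0.00981P*, so P* = 1.37/0.00981 = 139.

R* ≈ 622, C* ≈ 50.9, P* ≈ 139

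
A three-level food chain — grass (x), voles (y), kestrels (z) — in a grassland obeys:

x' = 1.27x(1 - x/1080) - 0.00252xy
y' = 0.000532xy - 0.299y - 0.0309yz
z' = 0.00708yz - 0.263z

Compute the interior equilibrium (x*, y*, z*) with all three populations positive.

From dz/dt = 0: 0.00708y* = 0.263, so y* = 37.1.
From dx/dt = 0: 1.27(1 - x*/1080) = 0.00252·37.1, giving x* = 1080·(1 - 0.0737) = 1000.
From dy/dt = 0: 0.000532·1000 - 0.299 = 0.0309z*, so z* = 0.233/0.0309 = 7.55.

x* ≈ 1000, y* ≈ 37.1, z* ≈ 7.55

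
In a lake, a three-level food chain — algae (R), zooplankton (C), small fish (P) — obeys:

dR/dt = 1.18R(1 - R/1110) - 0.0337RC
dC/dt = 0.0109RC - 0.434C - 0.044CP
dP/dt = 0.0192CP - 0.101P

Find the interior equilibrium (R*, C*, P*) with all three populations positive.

From dP/dt = 0: 0.0192C* = 0.101, so C* = 5.26.
From dR/dt = 0: 1.18(1 - R*/1110) = 0.0337·5.26, giving R* = 1110·(1 - 0.15) = 943.
From dC/dt = 0: 0.0109·943 - 0.434 = 0.044P*, so P* = 9.85/0.044 = 224.

R* ≈ 943, C* ≈ 5.26, P* ≈ 224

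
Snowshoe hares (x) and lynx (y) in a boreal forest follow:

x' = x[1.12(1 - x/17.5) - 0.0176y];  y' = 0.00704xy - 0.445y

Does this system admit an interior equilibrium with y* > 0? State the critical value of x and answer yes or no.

The predator equation gives dy/dt > 0 only when x > 0.445/0.00704 = 63.2.
Without the predator, x → K = 17.5. Since 17.5 < 63.2, the predator cannot invade.

Threshold x = 63.2; K < 63.2, so no, the predator goes extinct.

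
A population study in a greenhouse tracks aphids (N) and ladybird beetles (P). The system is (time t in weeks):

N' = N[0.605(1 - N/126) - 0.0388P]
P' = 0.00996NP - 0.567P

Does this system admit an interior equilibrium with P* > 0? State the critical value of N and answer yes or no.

Threshold N = 56.9; K > 56.9, so yes, the predator persists.

The predator equation gives dP/dt > 0 only when N > 0.567/0.00996 = 56.9.
Without the predator, N → K = 126. Since 126 > 56.9, the predator can invade and persist.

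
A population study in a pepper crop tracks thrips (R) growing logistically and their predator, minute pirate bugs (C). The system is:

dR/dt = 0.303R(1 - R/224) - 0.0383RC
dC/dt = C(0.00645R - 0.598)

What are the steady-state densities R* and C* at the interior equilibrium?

R* ≈ 92.7, C* ≈ 4.64

From dC/dt = 0 with C > 0: 0.00645R* = 0.598, so R* = 92.7.
Substitute into dR/dt = 0: 0.303(1 - 92.7/224) = 0.0383C*.
The bracket is 0.586, giving C* = 0.178/0.0383 = 4.64.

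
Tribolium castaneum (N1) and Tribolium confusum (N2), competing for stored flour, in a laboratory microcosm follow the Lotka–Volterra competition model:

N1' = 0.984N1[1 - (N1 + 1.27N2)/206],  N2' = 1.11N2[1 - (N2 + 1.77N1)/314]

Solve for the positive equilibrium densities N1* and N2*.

Setting both brackets to zero gives the nullclines N1 + 1.27N2 = 206 and 1.77N1 + N2 = 314.
Substituting N2 = 314 - 1.77N1 into the first: N1(1 - 1.27·1.77) = 206 - 1.27·314.
So N1* = -193/-1.25 = 154, and then N2* = 314 - 1.77·154 = 40.6.

N1* ≈ 154, N2* ≈ 40.6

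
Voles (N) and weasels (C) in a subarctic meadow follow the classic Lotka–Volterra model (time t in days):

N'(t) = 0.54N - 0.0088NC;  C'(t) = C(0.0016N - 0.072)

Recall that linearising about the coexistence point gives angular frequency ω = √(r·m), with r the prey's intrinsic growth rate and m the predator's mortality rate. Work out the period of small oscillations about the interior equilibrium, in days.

Here r = 0.54 and m = 0.072, so r·m = 0.0389.
ω = √0.0389 = 0.197 per day, hence T = 2π/ω ≈ 31.9 days.

T ≈ 31.9 days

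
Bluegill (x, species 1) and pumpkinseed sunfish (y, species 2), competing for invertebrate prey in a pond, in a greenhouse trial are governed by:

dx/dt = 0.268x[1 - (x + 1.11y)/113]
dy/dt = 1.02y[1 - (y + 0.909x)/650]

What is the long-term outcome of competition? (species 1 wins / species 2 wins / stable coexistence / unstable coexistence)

Compare the nullcline intercepts: K1/α12 = 113/1.11 = 102 < K2 = 650; K2/α21 = 650/0.909 = 715 > K1 = 113.
Since the inequalities point opposite ways, species 2 can invade but species 1 cannot.

species 2 excludes species 1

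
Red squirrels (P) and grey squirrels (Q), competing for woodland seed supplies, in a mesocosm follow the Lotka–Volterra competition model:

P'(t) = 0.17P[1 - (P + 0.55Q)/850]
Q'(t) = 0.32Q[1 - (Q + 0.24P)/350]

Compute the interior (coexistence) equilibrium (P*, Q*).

Setting both brackets to zero gives the nullclines P + 0.55Q = 850 and 0.24P + Q = 350.
Substituting Q = 350 - 0.24P into the first: P(1 - 0.55·0.24) = 850 - 0.55·350.
So P* = 658/0.868 = 757, and then Q* = 350 - 0.24·757 = 168.

P* ≈ 757, Q* ≈ 168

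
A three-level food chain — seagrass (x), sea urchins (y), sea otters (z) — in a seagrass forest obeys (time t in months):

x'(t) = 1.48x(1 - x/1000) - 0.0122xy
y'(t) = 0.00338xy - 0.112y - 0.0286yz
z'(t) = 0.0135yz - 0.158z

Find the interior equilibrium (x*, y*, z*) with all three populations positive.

From dz/dt = 0: 0.0135y* = 0.158, so y* = 11.7.
From dx/dt = 0: 1.48(1 - x*/1000) = 0.0122·11.7, giving x* = 1000·(1 - 0.0965) = 904.
From dy/dt = 0: 0.00338·904 - 0.112 = 0.0286z*, so z* = 2.94/0.0286 = 103.

x* ≈ 904, y* ≈ 11.7, z* ≈ 103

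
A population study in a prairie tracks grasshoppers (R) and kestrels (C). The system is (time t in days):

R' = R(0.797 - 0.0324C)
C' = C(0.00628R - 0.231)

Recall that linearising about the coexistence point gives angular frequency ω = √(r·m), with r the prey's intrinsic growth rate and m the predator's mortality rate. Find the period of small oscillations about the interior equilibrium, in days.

T ≈ 14.6 days

Here r = 0.797 and m = 0.231, so r·m = 0.184.
ω = √0.184 = 0.429 per day, hence T = 2π/ω ≈ 14.6 days.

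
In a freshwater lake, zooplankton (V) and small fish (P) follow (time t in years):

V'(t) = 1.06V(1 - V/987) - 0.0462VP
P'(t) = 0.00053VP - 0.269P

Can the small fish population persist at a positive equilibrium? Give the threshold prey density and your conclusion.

Threshold V = 508; K > 508, so yes, the predator persists.

The predator equation gives dP/dt > 0 only when V > 0.269/0.00053 = 508.
Without the predator, V → K = 987. Since 987 > 508, the predator can invade and persist.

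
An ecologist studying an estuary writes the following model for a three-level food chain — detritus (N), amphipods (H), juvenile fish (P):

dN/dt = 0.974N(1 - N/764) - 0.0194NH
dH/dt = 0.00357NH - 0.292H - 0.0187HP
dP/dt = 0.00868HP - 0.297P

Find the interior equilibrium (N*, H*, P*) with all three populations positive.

From dP/dt = 0: 0.00868H* = 0.297, so H* = 34.2.
From dN/dt = 0: 0.974(1 - N*/764) = 0.0194·34.2, giving N* = 764·(1 - 0.682) = 243.
From dH/dt = 0: 0.00357·243 - 0.292 = 0.0187P*, so P* = 0.577/0.0187 = 30.8.

N* ≈ 243, H* ≈ 34.2, P* ≈ 30.8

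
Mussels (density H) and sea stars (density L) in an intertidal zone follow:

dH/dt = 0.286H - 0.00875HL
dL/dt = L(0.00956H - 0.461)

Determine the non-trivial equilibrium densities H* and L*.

Set dL/dt = 0 with L > 0: 0.00956H - 0.461 = 0, so H* = 0.461/0.00956 = 48.2.
Set dH/dt = 0 with H > 0: 0.286 - 0.00875L = 0, so L* = 0.286/0.00875 = 32.7.

H* ≈ 48.2, L* ≈ 32.7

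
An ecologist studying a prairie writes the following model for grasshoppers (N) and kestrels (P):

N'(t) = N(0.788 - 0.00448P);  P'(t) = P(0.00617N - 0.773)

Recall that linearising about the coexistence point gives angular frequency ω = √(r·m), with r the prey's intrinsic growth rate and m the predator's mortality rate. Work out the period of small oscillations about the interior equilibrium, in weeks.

Here r = 0.788 and m = 0.773, so r·m = 0.609.
ω = √0.609 = 0.78 per week, hence T = 2π/ω ≈ 8.05 weeks.

T ≈ 8.05 weeks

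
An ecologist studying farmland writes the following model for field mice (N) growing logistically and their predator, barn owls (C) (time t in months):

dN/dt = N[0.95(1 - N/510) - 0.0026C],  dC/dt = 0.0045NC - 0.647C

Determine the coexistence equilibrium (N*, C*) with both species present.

From dC/dt = 0 with C > 0: 0.0045N* = 0.647, so N* = 144.
Substitute into dN/dt = 0: 0.95(1 - 144/510) = 0.0026C*.
The bracket is 0.718, giving C* = 0.682/0.0026 = 262.

N* ≈ 144, C* ≈ 262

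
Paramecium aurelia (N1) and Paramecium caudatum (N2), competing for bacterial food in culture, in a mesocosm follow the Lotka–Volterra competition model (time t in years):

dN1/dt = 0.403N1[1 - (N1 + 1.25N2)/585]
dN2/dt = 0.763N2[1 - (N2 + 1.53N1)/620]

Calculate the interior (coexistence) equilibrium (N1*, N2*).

N1* ≈ 208, N2* ≈ 301

Setting both brackets to zero gives the nullclines N1 + 1.25N2 = 585 and 1.53N1 + N2 = 620.
Substituting N2 = 620 - 1.53N1 into the first: N1(1 - 1.25·1.53) = 585 - 1.25·620.
So N1* = -190/-0.913 = 208, and then N2* = 620 - 1.53·208 = 301.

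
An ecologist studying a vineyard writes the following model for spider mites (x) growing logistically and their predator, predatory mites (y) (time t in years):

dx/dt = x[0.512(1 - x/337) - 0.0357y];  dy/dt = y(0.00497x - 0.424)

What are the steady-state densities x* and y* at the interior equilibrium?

x* ≈ 85.3, y* ≈ 10.7

From dy/dt = 0 with y > 0: 0.00497x* = 0.424, so x* = 85.3.
Substitute into dx/dt = 0: 0.512(1 - 85.3/337) = 0.0357y*.
The bracket is 0.747, giving y* = 0.382/0.0357 = 10.7.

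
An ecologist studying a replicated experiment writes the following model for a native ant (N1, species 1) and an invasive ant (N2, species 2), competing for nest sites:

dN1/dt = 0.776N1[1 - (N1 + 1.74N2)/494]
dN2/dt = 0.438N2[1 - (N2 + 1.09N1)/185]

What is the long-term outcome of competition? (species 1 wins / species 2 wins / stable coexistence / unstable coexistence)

species 1 excludes species 2

Compare the nullcline intercepts: K1/α12 = 494/1.74 = 284 > K2 = 185; K2/α21 = 185/1.09 = 170 < K1 = 494.
Since the inequalities point opposite ways, species 1 can invade but species 2 cannot.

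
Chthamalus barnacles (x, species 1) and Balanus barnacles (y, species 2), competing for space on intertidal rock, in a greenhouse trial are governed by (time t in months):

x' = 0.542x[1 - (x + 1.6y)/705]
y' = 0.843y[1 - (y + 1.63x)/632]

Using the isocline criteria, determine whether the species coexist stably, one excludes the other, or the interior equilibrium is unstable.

unstable coexistence (outcome depends on initial conditions)

Compare the nullcline intercepts: K1/α12 = 705/1.6 = 441 < K2 = 632; K2/α21 = 632/1.63 = 388 < K1 = 705.
Since both are reversed, neither can invade when rare; the interior point is a saddle.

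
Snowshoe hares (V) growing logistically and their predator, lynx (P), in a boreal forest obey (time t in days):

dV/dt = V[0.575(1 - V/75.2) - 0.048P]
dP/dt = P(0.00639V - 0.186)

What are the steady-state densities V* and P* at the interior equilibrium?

From dP/dt = 0 with P > 0: 0.00639V* = 0.186, so V* = 29.1.
Substitute into dV/dt = 0: 0.575(1 - 29.1/75.2) = 0.048P*.
The bracket is 0.613, giving P* = 0.352/0.048 = 7.34.

V* ≈ 29.1, P* ≈ 7.34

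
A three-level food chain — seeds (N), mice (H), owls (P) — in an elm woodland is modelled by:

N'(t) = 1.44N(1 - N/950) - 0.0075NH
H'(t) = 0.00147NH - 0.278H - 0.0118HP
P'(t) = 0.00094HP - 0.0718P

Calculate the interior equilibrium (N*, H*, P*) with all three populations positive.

N* ≈ 572, H* ≈ 76.4, P* ≈ 47.7

From dP/dt = 0: 0.00094H* = 0.0718, so H* = 76.4.
From dN/dt = 0: 1.44(1 - N*/950) = 0.0075·76.4, giving N* = 950·(1 - 0.398) = 572.
From dH/dt = 0: 0.00147·572 - 0.278 = 0.0118P*, so P* = 0.563/0.0118 = 47.7.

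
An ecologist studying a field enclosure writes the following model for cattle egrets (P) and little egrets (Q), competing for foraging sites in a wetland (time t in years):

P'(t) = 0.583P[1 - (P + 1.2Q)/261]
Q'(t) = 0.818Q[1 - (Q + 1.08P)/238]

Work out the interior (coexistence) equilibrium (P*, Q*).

Setting both brackets to zero gives the nullclines P + 1.2Q = 261 and 1.08P + Q = 238.
Substituting Q = 238 - 1.08P into the first: P(1 - 1.2·1.08) = 261 - 1.2·238.
So P* = -24.6/-0.296 = 83.1, and then Q* = 238 - 1.08·83.1 = 148.

P* ≈ 83.1, Q* ≈ 148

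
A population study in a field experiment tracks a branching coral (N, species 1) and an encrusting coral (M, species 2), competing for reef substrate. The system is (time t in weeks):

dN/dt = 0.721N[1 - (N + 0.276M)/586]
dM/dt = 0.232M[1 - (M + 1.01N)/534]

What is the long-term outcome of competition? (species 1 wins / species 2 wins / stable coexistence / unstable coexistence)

species 1 excludes species 2

Compare the nullcline intercepts: K1/α12 = 586/0.276 = 2120 > K2 = 534; K2/α21 = 534/1.01 = 529 < K1 = 586.
Since the inequalities point opposite ways, species 1 can invade but species 2 cannot.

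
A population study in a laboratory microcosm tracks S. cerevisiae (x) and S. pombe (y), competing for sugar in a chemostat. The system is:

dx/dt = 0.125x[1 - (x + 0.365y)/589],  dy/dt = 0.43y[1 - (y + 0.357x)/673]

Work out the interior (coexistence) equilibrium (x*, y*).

x* ≈ 395, y* ≈ 532

Setting both brackets to zero gives the nullclines x + 0.365y = 589 and 0.357x + y = 673.
Substituting y = 673 - 0.357x into the first: x(1 - 0.365·0.357) = 589 - 0.365·673.
So x* = 343/0.87 = 395, and then y* = 673 - 0.357·395 = 532.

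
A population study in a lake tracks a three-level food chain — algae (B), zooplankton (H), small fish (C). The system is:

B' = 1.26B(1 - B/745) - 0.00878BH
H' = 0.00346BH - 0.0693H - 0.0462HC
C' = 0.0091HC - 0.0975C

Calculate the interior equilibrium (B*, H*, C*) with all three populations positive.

From dC/dt = 0: 0.0091H* = 0.0975, so H* = 10.7.
From dB/dt = 0: 1.26(1 - B*/745) = 0.00878·10.7, giving B* = 745·(1 - 0.0747) = 689.
From dH/dt = 0: 0.00346·689 - 0.0693 = 0.0462C*, so C* = 2.32/0.0462 = 50.1.

B* ≈ 689, H* ≈ 10.7, C* ≈ 50.1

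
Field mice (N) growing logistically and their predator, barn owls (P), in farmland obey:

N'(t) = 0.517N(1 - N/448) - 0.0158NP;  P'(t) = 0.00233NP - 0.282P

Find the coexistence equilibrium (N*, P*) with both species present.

N* ≈ 121, P* ≈ 23.9

From dP/dt = 0 with P > 0: 0.00233N* = 0.282, so N* = 121.
Substitute into dN/dt = 0: 0.517(1 - 121/448) = 0.0158P*.
The bracket is 0.73, giving P* = 0.377/0.0158 = 23.9.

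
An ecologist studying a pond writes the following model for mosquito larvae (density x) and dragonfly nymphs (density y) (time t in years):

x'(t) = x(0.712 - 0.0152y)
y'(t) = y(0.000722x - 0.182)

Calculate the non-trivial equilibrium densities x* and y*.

Set dy/dt = 0 with y > 0: 0.000722x - 0.182 = 0, so x* = 0.182/0.000722 = 252.
Set dx/dt = 0 with x > 0: 0.712 - 0.0152y = 0, so y* = 0.712/0.0152 = 46.8.

x* ≈ 252, y* ≈ 46.8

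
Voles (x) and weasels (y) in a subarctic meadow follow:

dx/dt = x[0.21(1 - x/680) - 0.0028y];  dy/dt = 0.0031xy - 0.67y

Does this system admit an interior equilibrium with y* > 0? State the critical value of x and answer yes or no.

Threshold x = 216; K > 216, so yes, the predator persists.

The predator equation gives dy/dt > 0 only when x > 0.67/0.0031 = 216.
Without the predator, x → K = 680. Since 680 > 216, the predator can invade and persist.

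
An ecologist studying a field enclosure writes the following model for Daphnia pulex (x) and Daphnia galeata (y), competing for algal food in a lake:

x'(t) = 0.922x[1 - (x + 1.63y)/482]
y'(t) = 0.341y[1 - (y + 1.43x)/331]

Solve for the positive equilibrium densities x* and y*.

x* ≈ 43.2, y* ≈ 269

Setting both brackets to zero gives the nullclines x + 1.63y = 482 and 1.43x + y = 331.
Substituting y = 331 - 1.43x into the first: x(1 - 1.63·1.43) = 482 - 1.63·331.
So x* = -57.5/-1.33 = 43.2, and then y* = 331 - 1.43·43.2 = 269.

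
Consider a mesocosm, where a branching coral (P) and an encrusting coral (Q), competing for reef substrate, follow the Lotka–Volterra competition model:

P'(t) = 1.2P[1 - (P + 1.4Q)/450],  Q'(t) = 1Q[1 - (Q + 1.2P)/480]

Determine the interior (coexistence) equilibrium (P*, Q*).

Setting both brackets to zero gives the nullclines P + 1.4Q = 450 and 1.2P + Q = 480.
Substituting Q = 480 - 1.2P into the first: P(1 - 1.4·1.2) = 450 - 1.4·480.
So P* = -222/-0.68 = 326, and then Q* = 480 - 1.2·326 = 88.2.

P* ≈ 326, Q* ≈ 88.2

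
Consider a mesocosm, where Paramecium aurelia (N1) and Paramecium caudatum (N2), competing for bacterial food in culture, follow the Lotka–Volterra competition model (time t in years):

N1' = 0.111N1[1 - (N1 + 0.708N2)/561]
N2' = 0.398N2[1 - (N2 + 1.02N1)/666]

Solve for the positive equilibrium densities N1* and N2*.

N1* ≈ 322, N2* ≈ 338

Setting both brackets to zero gives the nullclines N1 + 0.708N2 = 561 and 1.02N1 + N2 = 666.
Substituting N2 = 666 - 1.02N1 into the first: N1(1 - 0.708·1.02) = 561 - 0.708·666.
So N1* = 89.5/0.278 = 322, and then N2* = 666 - 1.02·322 = 338.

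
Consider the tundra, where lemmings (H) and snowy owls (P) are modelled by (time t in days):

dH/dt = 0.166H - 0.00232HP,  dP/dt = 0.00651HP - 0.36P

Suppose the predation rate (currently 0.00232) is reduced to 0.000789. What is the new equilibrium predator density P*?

P* ≈ 210

At the interior fixed point, setting dH/dt = 0 with H > 0 fixes P* = (prey growth rate)/(HP coefficient) — independent of the other coefficients.
With the change, P* = 0.166/0.000789 = 210; it rises from 71.6.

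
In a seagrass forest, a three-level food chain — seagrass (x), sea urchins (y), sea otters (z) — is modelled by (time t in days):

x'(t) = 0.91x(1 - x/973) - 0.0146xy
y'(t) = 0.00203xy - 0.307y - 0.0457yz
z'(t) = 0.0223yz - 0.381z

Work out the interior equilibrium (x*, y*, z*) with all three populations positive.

From dz/dt = 0: 0.0223y* = 0.381, so y* = 17.1.
From dx/dt = 0: 0.91(1 - x*/973) = 0.0146·17.1, giving x* = 973·(1 - 0.274) = 706.
From dy/dt = 0: 0.00203·706 - 0.307 = 0.0457z*, so z* = 1.13/0.0457 = 24.7.

x* ≈ 706, y* ≈ 17.1, z* ≈ 24.7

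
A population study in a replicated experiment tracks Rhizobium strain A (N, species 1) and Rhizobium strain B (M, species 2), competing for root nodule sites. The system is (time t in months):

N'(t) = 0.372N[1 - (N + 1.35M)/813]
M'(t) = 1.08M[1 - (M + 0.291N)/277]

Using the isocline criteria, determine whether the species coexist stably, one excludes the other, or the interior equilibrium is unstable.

Compare the nullcline intercepts: K1/α12 = 813/1.35 = 602 > K2 = 277; K2/α21 = 277/0.291 = 952 > K1 = 813.
Since both inequalities hold, each species can invade when rare, so the interior equilibrium is stable.

stable coexistence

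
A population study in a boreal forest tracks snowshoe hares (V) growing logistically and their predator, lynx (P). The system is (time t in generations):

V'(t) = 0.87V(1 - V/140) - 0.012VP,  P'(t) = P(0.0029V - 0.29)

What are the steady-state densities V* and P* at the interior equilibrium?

From dP/dt = 0 with P > 0: 0.0029V* = 0.29, so V* = 100.
Substitute into dV/dt = 0: 0.87(1 - 100/140) = 0.012P*.
The bracket is 0.286, giving P* = 0.249/0.012 = 20.7.

V* ≈ 100, P* ≈ 20.7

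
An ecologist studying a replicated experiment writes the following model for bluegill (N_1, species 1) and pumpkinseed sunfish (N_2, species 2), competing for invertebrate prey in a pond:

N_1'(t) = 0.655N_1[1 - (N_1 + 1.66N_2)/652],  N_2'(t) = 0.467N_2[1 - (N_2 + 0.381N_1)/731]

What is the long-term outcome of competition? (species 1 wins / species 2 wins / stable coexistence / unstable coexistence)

species 2 excludes species 1

Compare the nullcline intercepts: K1/α12 = 652/1.66 = 393 < K2 = 731; K2/α21 = 731/0.381 = 1920 > K1 = 652.
Since the inequalities point opposite ways, species 2 can invade but species 1 cannot.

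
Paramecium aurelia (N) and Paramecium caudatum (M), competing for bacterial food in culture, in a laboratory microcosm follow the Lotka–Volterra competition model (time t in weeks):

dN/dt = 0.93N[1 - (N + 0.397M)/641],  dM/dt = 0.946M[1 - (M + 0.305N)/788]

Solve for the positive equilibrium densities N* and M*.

N* ≈ 373, M* ≈ 674

Setting both brackets to zero gives the nullclines N + 0.397M = 641 and 0.305N + M = 788.
Substituting M = 788 - 0.305N into the first: N(1 - 0.397·0.305) = 641 - 0.397·788.
So N* = 328/0.879 = 373, and then M* = 788 - 0.305·373 = 674.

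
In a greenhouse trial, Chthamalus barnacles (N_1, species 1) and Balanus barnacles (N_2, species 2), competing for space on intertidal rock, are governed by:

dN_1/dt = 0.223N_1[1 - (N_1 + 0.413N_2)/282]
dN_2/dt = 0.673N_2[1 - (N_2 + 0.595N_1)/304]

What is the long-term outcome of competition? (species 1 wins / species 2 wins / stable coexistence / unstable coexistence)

Compare the nullcline intercepts: K1/α12 = 282/0.413 = 683 > K2 = 304; K2/α21 = 304/0.595 = 511 > K1 = 282.
Since both inequalities hold, each species can invade when rare, so the interior equilibrium is stable.

stable coexistence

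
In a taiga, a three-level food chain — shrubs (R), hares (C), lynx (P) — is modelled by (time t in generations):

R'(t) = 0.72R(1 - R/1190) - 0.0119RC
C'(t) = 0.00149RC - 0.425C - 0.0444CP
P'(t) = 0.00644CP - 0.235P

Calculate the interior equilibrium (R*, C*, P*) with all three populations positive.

From dP/dt = 0: 0.00644C* = 0.235, so C* = 36.5.
From dR/dt = 0: 0.72(1 - R*/1190) = 0.0119·36.5, giving R* = 1190·(1 - 0.603) = 472.
From dC/dt = 0: 0.00149·472 - 0.425 = 0.0444P*, so P* = 0.279/0.0444 = 6.28.

R* ≈ 472, C* ≈ 36.5, P* ≈ 6.28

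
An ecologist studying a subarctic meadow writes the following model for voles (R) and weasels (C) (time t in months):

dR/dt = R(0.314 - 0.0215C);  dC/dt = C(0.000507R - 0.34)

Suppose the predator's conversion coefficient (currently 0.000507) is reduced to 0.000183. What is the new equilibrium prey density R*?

At the interior fixed point, setting dC/dt = 0 with C > 0 fixes R* = (predator death rate)/(RC coefficient) — independent of the other coefficients.
With the change, R* = 0.34/0.000183 = 1860; it rises from 671.

R* ≈ 1860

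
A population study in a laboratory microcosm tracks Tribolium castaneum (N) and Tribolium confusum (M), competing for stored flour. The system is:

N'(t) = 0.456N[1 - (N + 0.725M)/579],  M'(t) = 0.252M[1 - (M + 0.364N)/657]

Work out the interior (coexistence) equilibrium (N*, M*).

Setting both brackets to zero gives the nullclines N + 0.725M = 579 and 0.364N + M = 657.
Substituting M = 657 - 0.364N into the first: N(1 - 0.725·0.364) = 579 - 0.725·657.
So N* = 103/0.736 = 139, and then M* = 657 - 0.364·139 = 606.

N* ≈ 139, M* ≈ 606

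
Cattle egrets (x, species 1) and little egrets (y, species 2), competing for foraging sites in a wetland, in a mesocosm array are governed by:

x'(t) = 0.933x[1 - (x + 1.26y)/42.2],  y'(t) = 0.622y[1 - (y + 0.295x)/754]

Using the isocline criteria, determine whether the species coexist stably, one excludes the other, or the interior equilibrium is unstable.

Compare the nullcline intercepts: K1/α12 = 42.2/1.26 = 33.5 < K2 = 754; K2/α21 = 754/0.295 = 2560 > K1 = 42.2.
Since the inequalities point opposite ways, species 2 can invade but species 1 cannot.

species 2 excludes species 1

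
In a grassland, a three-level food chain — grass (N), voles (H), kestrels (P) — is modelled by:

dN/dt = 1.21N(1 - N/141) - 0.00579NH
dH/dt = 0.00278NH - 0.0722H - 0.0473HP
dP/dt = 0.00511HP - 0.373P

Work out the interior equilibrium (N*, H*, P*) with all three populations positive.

From dP/dt = 0: 0.00511H* = 0.373, so H* = 73.
From dN/dt = 0: 1.21(1 - N*/141) = 0.00579·73, giving N* = 141·(1 - 0.349) = 91.8.
From dH/dt = 0: 0.00278·91.8 - 0.0722 = 0.0473P*, so P* = 0.183/0.0473 = 3.87.

N* ≈ 91.8, H* ≈ 73, P* ≈ 3.87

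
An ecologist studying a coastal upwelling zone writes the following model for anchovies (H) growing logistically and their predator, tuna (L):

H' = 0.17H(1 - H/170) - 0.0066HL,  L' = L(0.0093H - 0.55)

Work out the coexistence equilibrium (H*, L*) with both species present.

From dL/dt = 0 with L > 0: 0.0093H* = 0.55, so H* = 59.1.
Substitute into dH/dt = 0: 0.17(1 - 59.1/170) = 0.0066L*.
The bracket is 0.652, giving L* = 0.111/0.0066 = 16.8.

H* ≈ 59.1, L* ≈ 16.8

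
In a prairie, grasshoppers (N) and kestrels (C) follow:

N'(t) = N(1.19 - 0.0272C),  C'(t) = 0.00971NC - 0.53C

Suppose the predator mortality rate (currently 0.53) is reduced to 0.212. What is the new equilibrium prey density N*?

N* ≈ 21.8

At the interior fixed point, setting dC/dt = 0 with C > 0 fixes N* = (predator death rate)/(NC coefficient) — independent of the other coefficients.
With the change, N* = 0.212/0.00971 = 21.8; it falls from 54.6.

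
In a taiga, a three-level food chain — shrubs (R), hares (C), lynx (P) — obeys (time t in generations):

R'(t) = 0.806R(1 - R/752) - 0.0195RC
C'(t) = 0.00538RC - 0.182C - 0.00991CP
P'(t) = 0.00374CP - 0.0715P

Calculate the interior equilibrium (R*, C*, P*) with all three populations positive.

R* ≈ 404, C* ≈ 19.1, P* ≈ 201

From dP/dt = 0: 0.00374C* = 0.0715, so C* = 19.1.
From dR/dt = 0: 0.806(1 - R*/752) = 0.0195·19.1, giving R* = 752·(1 - 0.463) = 404.
From dC/dt = 0: 0.00538·404 - 0.182 = 0.00991P*, so P* = 1.99/0.00991 = 201.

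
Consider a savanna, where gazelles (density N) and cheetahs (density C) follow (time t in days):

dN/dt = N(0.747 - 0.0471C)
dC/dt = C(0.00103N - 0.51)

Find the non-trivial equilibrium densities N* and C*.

Set dC/dt = 0 with C > 0: 0.00103N - 0.51 = 0, so N* = 0.51/0.00103 = 495.
Set dN/dt = 0 with N > 0: 0.747 - 0.0471C = 0, so C* = 0.747/0.0471 = 15.9.

N* ≈ 495, C* ≈ 15.9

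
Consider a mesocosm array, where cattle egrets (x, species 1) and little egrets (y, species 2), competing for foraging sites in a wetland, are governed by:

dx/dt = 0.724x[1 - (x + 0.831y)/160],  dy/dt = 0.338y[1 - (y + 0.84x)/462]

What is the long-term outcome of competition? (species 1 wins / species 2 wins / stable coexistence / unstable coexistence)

Compare the nullcline intercepts: K1/α12 = 160/0.831 = 193 < K2 = 462; K2/α21 = 462/0.84 = 550 > K1 = 160.
Since the inequalities point opposite ways, species 2 can invade but species 1 cannot.

species 2 excludes species 1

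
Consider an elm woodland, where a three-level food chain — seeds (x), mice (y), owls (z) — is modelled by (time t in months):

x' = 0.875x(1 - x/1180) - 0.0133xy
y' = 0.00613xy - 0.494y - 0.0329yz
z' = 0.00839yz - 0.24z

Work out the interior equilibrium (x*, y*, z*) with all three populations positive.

From dz/dt = 0: 0.00839y* = 0.24, so y* = 28.6.
From dx/dt = 0: 0.875(1 - x*/1180) = 0.0133·28.6, giving x* = 1180·(1 - 0.435) = 667.
From dy/dt = 0: 0.00613·667 - 0.494 = 0.0329z*, so z* = 3.59/0.0329 = 109.

x* ≈ 667, y* ≈ 28.6, z* ≈ 109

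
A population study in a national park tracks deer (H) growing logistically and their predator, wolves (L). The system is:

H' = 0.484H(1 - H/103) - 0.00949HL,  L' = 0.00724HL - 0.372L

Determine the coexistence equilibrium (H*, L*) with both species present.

H* ≈ 51.4, L* ≈ 25.6

From dL/dt = 0 with L > 0: 0.00724H* = 0.372, so H* = 51.4.
Substitute into dH/dt = 0: 0.484(1 - 51.4/103) = 0.00949L*.
The bracket is 0.501, giving L* = 0.243/0.00949 = 25.6.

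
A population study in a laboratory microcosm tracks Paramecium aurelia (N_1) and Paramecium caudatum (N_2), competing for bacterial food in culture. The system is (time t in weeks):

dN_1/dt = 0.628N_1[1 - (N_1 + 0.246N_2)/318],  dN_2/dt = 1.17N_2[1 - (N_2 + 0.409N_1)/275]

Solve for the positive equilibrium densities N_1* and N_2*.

N_1* ≈ 278, N_2* ≈ 161

Setting both brackets to zero gives the nullclines N_1 + 0.246N_2 = 318 and 0.409N_1 + N_2 = 275.
Substituting N_2 = 275 - 0.409N_1 into the first: N_1(1 - 0.246·0.409) = 318 - 0.246·275.
So N_1* = 250/0.899 = 278, and then N_2* = 275 - 0.409·278 = 161.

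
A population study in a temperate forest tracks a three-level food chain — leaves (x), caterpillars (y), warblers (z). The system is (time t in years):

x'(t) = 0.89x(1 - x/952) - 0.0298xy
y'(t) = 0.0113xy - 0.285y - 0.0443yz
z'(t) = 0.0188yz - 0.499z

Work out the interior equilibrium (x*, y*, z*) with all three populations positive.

From dz/dt = 0: 0.0188y* = 0.499, so y* = 26.5.
From dx/dt = 0: 0.89(1 - x*/952) = 0.0298·26.5, giving x* = 952·(1 - 0.889) = 106.
From dy/dt = 0: 0.0113·106 - 0.285 = 0.0443z*, so z* = 0.912/0.0443 = 20.6.

x* ≈ 106, y* ≈ 26.5, z* ≈ 20.6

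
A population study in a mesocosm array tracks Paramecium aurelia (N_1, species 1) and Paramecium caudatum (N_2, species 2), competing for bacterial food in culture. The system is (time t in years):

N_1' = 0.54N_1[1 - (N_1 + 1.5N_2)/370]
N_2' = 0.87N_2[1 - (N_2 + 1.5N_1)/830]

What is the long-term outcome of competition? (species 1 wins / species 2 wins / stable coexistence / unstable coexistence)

species 2 excludes species 1

Compare the nullcline intercepts: K1/α12 = 370/1.5 = 247 < K2 = 830; K2/α21 = 830/1.5 = 553 > K1 = 370.
Since the inequalities point opposite ways, species 2 can invade but species 1 cannot.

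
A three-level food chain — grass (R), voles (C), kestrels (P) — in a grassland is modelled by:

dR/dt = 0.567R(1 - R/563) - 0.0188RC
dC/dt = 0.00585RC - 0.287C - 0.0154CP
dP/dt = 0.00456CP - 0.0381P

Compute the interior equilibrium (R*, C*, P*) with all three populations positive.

From dP/dt = 0: 0.00456C* = 0.0381, so C* = 8.36.
From dR/dt = 0: 0.567(1 - R*/563) = 0.0188·8.36, giving R* = 563·(1 - 0.277) = 407.
From dC/dt = 0: 0.00585·407 - 0.287 = 0.0154P*, so P* = 2.09/0.0154 = 136.

R* ≈ 407, C* ≈ 8.36, P* ≈ 136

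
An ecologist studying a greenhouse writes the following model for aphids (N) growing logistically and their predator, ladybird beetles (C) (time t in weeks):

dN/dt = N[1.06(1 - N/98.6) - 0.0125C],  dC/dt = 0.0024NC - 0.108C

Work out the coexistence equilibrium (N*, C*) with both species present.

N* ≈ 45, C* ≈ 46.1

From dC/dt = 0 with C > 0: 0.0024N* = 0.108, so N* = 45.
Substitute into dN/dt = 0: 1.06(1 - 45/98.6) = 0.0125C*.
The bracket is 0.544, giving C* = 0.576/0.0125 = 46.1.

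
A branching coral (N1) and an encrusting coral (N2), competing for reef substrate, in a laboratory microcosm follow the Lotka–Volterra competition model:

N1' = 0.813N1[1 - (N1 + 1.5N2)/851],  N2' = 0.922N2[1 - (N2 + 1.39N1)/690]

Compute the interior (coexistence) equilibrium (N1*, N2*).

N1* ≈ 170, N2* ≈ 454

Setting both brackets to zero gives the nullclines N1 + 1.5N2 = 851 and 1.39N1 + N2 = 690.
Substituting N2 = 690 - 1.39N1 into the first: N1(1 - 1.5·1.39) = 851 - 1.5·690.
So N1* = -184/-1.08 = 170, and then N2* = 690 - 1.39·170 = 454.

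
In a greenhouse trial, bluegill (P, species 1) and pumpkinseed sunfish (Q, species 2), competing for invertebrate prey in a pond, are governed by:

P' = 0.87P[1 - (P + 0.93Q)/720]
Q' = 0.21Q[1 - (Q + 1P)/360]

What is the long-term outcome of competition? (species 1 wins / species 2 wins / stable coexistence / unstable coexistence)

species 1 excludes species 2

Compare the nullcline intercepts: K1/α12 = 720/0.93 = 774 > K2 = 360; K2/α21 = 360/1 = 360 < K1 = 720.
Since the inequalities point opposite ways, species 1 can invade but species 2 cannot.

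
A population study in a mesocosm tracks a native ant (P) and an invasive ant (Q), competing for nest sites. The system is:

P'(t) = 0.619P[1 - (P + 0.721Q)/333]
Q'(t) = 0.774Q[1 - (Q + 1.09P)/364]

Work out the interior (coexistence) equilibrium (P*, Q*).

P* ≈ 330, Q* ≈ 4.81

Setting both brackets to zero gives the nullclines P + 0.721Q = 333 and 1.09P + Q = 364.
Substituting Q = 364 - 1.09P into the first: P(1 - 0.721·1.09) = 333 - 0.721·364.
So P* = 70.6/0.214 = 330, and then Q* = 364 - 1.09·330 = 4.81.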